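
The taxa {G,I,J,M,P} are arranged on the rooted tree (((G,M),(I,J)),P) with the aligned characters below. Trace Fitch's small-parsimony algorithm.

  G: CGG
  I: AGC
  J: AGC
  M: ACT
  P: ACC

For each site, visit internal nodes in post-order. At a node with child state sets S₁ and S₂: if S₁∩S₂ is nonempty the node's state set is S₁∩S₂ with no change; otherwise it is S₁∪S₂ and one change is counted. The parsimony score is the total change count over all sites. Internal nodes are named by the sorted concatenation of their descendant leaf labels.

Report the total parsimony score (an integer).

5

GM@0: {C} ∪ {A} = {A,C} (union, +1)
IJ@0: {A} ∩ {A} = {A} (intersection, +0)
GIJM@0: {A,C} ∩ {A} = {A} (intersection, +0)
GIJMP@0: {A} ∩ {A} = {A} (intersection, +0)
GM@1: {G} ∪ {C} = {C,G} (union, +1)
IJ@1: {G} ∩ {G} = {G} (intersection, +0)
GIJM@1: {C,G} ∩ {G} = {G} (intersection, +0)
GIJMP@1: {G} ∪ {C} = {C,G} (union, +1)
GM@2: {G} ∪ {T} = {G,T} (union, +1)
IJ@2: {C} ∩ {C} = {C} (intersection, +0)
GIJM@2: {G,T} ∪ {C} = {C,G,T} (union, +1)
GIJMP@2: {C,G,T} ∩ {C} = {C} (intersection, +0)
per-site changes: [1, 2, 2]; total = 5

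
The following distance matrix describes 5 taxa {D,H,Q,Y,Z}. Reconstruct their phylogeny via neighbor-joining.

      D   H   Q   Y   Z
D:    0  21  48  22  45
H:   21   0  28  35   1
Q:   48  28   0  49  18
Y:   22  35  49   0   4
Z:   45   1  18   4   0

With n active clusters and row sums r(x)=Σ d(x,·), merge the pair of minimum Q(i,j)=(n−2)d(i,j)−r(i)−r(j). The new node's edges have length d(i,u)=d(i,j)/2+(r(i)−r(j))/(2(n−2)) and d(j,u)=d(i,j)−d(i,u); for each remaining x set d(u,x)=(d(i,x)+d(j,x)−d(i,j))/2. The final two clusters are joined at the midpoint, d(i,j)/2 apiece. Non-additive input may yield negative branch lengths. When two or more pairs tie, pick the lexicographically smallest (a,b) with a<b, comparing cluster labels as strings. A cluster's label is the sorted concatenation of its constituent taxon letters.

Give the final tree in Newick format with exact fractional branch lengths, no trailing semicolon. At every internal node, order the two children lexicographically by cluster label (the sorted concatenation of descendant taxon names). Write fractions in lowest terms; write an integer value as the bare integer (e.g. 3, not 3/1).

((((D:46/3,Y:20/3):14,H:3):5/2,Q:87/4):-15/8,Z:-15/8)

iteration 1: select D,Y (d=22, Q=-180); attach at lengths (46/3, 20/3); label the merged cluster DY
  updated: d(DY,H)=17, d(DY,Q)=75/2, d(DY,Z)=27/2
iteration 2: select DY,H (d=17, Q=-80); attach at lengths (14, 3); label the merged cluster DHY
  updated: d(DHY,Q)=97/4, d(DHY,Z)=-5/4
iteration 3: select DHY,Q (d=97/4, Q=-41); attach at lengths (5/2, 87/4); label the merged cluster DHQY
  updated: d(DHQY,Z)=-15/4
iteration 4: select DHQY,Z (d=-15/4); attach at lengths (-15/8, -15/8); label the merged cluster DHQYZ
final tree: ((((D:46/3,Y:20/3):14,H:3):5/2,Q:87/4):-15/8,Z:-15/8)
total length: 119/2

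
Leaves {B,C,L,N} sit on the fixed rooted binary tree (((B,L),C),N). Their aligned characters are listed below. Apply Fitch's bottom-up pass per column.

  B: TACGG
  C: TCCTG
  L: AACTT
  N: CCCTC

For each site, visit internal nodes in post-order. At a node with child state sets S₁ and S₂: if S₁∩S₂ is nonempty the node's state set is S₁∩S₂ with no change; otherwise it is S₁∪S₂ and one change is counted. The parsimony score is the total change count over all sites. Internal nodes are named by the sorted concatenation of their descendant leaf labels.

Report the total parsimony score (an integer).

[col 0] BL: children B:{T}, L:{A} ∪→ {A,T}; cost 1
[col 0] BCL: children BL:{A,T}, C:{T} ∩→ {T}; cost 0
[col 0] BCLN: children BCL:{T}, N:{C} ∪→ {C,T}; cost 1
[col 1] BL: children B:{A}, L:{A} ∩→ {A}; cost 0
[col 1] BCL: children BL:{A}, C:{C} ∪→ {A,C}; cost 1
[col 1] BCLN: children BCL:{A,C}, N:{C} ∩→ {C}; cost 0
[col 2] BL: children B:{C}, L:{C} ∩→ {C}; cost 0
[col 2] BCL: children BL:{C}, C:{C} ∩→ {C}; cost 0
[col 2] BCLN: children BCL:{C}, N:{C} ∩→ {C}; cost 0
[col 3] BL: children B:{G}, L:{T} ∪→ {G,T}; cost 1
[col 3] BCL: children BL:{G,T}, C:{T} ∩→ {T}; cost 0
[col 3] BCLN: children BCL:{T}, N:{T} ∩→ {T}; cost 0
[col 4] BL: children B:{G}, L:{T} ∪→ {G,T}; cost 1
[col 4] BCL: children BL:{G,T}, C:{G} ∩→ {G}; cost 0
[col 4] BCLN: children BCL:{G}, N:{C} ∪→ {C,G}; cost 1
per-site changes: [2, 1, 0, 1, 2]; total = 6

6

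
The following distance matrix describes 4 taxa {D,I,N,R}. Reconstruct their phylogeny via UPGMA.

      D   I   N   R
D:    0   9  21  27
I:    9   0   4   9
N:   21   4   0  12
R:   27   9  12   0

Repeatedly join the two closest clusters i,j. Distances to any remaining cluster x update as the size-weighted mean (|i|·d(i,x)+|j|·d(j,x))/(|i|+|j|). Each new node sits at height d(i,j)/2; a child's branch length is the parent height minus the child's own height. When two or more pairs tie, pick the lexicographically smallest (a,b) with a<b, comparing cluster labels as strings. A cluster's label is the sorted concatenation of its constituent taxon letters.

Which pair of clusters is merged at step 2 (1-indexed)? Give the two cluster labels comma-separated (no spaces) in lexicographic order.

IN,R

1. join I+N (d=4) ⇒ IN; edges |I|=2, |N|=2
  updated: d(D,IN)=15, d(IN,R)=21/2
2. join IN+R (d=21/2) ⇒ INR; edges |IN|=13/4, |R|=21/4
  updated: d(D,INR)=19
3. join D+INR (d=19) ⇒ DINR; edges |D|=19/2, |INR|=17/4
final tree: (D:19/2,((I:2,N:2):13/4,R:21/4):17/4)
total length: 105/4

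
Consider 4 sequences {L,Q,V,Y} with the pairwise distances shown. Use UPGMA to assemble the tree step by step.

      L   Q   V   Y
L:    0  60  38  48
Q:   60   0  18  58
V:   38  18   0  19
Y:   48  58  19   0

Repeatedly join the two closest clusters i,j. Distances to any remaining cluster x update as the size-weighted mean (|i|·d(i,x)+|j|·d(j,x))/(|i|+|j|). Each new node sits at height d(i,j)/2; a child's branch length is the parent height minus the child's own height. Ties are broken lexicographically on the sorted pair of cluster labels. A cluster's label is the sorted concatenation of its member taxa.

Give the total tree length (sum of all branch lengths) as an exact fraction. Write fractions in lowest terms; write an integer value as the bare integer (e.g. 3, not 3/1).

923/12

1. join Q+V (d=18) ⇒ QV; edges |Q|=9, |V|=9
  updated: d(L,QV)=49, d(QV,Y)=77/2
2. join QV+Y (d=77/2) ⇒ QVY; edges |QV|=41/4, |Y|=77/4
  updated: d(L,QVY)=146/3
3. join L+QVY (d=146/3) ⇒ LQVY; edges |L|=73/3, |QVY|=61/12
final tree: (L:73/3,((Q:9,V:9):41/4,Y:77/4):61/12)
total length: 923/12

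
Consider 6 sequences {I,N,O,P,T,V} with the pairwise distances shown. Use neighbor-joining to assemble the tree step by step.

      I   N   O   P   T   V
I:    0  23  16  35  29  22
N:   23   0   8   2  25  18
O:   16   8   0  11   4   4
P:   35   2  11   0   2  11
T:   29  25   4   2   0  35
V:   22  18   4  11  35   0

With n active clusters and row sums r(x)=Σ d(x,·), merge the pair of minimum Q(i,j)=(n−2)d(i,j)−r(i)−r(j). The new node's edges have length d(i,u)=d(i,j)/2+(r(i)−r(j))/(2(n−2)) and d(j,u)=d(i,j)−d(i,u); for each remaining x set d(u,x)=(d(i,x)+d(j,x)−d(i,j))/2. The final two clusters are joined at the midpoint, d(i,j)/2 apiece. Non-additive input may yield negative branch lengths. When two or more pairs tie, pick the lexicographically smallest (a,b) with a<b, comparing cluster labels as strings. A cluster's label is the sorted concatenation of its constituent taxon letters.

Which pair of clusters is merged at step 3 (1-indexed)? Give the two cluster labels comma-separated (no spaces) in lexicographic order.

I,V

1. join P+T (d=2, Q=-148) ⇒ PT; edges |P|=-13/4, |T|=21/4
  updated: d(I,PT)=31, d(N,PT)=25/2, d(O,PT)=13/2, d(PT,V)=22
2. join N+PT (d=25/2, Q=-96) ⇒ NPT; edges |N|=9/2, |PT|=8
  updated: d(I,NPT)=83/4, d(NPT,O)=1, d(NPT,V)=55/4
3. join I+V (d=22, Q=-109/2) ⇒ IV; edges |I|=63/4, |V|=25/4
  updated: d(IV,NPT)=25/4, d(IV,O)=-1
4. join IV+NPT (d=25/4, Q=-25/4) ⇒ INPTV; edges |IV|=17/8, |NPT|=33/8
  updated: d(INPTV,O)=-25/8
5. join INPTV+O (d=-25/8) ⇒ INOPTV; edges |INPTV|=-25/16, |O|=-25/16
final tree: (((I:63/4,V:25/4):17/8,(N:9/2,(P:-13/4,T:21/4):8):33/8):-25/16,O:-25/16)
total length: 317/8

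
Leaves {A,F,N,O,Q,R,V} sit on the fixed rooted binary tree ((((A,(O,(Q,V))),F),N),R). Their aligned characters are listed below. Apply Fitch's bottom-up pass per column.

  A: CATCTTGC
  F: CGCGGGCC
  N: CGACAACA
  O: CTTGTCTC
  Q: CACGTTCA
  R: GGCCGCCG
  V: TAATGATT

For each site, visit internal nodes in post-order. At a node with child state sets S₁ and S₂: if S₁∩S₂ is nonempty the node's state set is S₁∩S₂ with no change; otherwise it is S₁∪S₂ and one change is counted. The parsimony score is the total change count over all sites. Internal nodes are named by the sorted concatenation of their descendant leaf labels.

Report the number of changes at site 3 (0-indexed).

[col 0] QV: children Q:{C}, V:{T} ∪→ {C,T}; cost 1
[col 0] OQV: children O:{C}, QV:{C,T} ∩→ {C}; cost 0
[col 0] AOQV: children A:{C}, OQV:{C} ∩→ {C}; cost 0
[col 0] AFOQV: children AOQV:{C}, F:{C} ∩→ {C}; cost 0
[col 0] AFNOQV: children AFOQV:{C}, N:{C} ∩→ {C}; cost 0
[col 0] AFNOQRV: children AFNOQV:{C}, R:{G} ∪→ {C,G}; cost 1
[col 1] QV: children Q:{A}, V:{A} ∩→ {A}; cost 0
[col 1] OQV: children O:{T}, QV:{A} ∪→ {A,T}; cost 1
[col 1] AOQV: children A:{A}, OQV:{A,T} ∩→ {A}; cost 0
[col 1] AFOQV: children AOQV:{A}, F:{G} ∪→ {A,G}; cost 1
[col 1] AFNOQV: children AFOQV:{A,G}, N:{G} ∩→ {G}; cost 0
[col 1] AFNOQRV: children AFNOQV:{G}, R:{G} ∩→ {G}; cost 0
[col 2] QV: children Q:{C}, V:{A} ∪→ {A,C}; cost 1
[col 2] OQV: children O:{T}, QV:{A,C} ∪→ {A,C,T}; cost 1
[col 2] AOQV: children A:{T}, OQV:{A,C,T} ∩→ {T}; cost 0
[col 2] AFOQV: children AOQV:{T}, F:{C} ∪→ {C,T}; cost 1
[col 2] AFNOQV: children AFOQV:{C,T}, N:{A} ∪→ {A,C,T}; cost 1
[col 2] AFNOQRV: children AFNOQV:{A,C,T}, R:{C} ∩→ {C}; cost 0
[col 3] QV: children Q:{G}, V:{T} ∪→ {G,T}; cost 1
[col 3] OQV: children O:{G}, QV:{G,T} ∩→ {G}; cost 0
[col 3] AOQV: children A:{C}, OQV:{G} ∪→ {C,G}; cost 1
[col 3] AFOQV: children AOQV:{C,G}, F:{G} ∩→ {G}; cost 0
[col 3] AFNOQV: children AFOQV:{G}, N:{C} ∪→ {C,G}; cost 1
[col 3] AFNOQRV: children AFNOQV:{C,G}, R:{C} ∩→ {C}; cost 0
[col 4] QV: children Q:{T}, V:{G} ∪→ {G,T}; cost 1
[col 4] OQV: children O:{T}, QV:{G,T} ∩→ {T}; cost 0
[col 4] AOQV: children A:{T}, OQV:{T} ∩→ {T}; cost 0
[col 4] AFOQV: children AOQV:{T}, F:{G} ∪→ {G,T}; cost 1
[col 4] AFNOQV: children AFOQV:{G,T}, N:{A} ∪→ {A,G,T}; cost 1
[col 4] AFNOQRV: children AFNOQV:{A,G,T}, R:{G} ∩→ {G}; cost 0
[col 5] QV: children Q:{T}, V:{A} ∪→ {A,T}; cost 1
[col 5] OQV: children O:{C}, QV:{A,T} ∪→ {A,C,T}; cost 1
[col 5] AOQV: children A:{T}, OQV:{A,C,T} ∩→ {T}; cost 0
[col 5] AFOQV: children AOQV:{T}, F:{G} ∪→ {G,T}; cost 1
[col 5] AFNOQV: children AFOQV:{G,T}, N:{A} ∪→ {A,G,T}; cost 1
[col 5] AFNOQRV: children AFNOQV:{A,G,T}, R:{C} ∪→ {A,C,G,T}; cost 1
[col 6] QV: children Q:{C}, V:{T} ∪→ {C,T}; cost 1
[col 6] OQV: children O:{T}, QV:{C,T} ∩→ {T}; cost 0
[col 6] AOQV: children A:{G}, OQV:{T} ∪→ {G,T}; cost 1
[col 6] AFOQV: children AOQV:{G,T}, F:{C} ∪→ {C,G,T}; cost 1
[col 6] AFNOQV: children AFOQV:{C,G,T}, N:{C} ∩→ {C}; cost 0
[col 6] AFNOQRV: children AFNOQV:{C}, R:{C} ∩→ {C}; cost 0
[col 7] QV: children Q:{A}, V:{T} ∪→ {A,T}; cost 1
[col 7] OQV: children O:{C}, QV:{A,T} ∪→ {A,C,T}; cost 1
[col 7] AOQV: children A:{C}, OQV:{A,C,T} ∩→ {C}; cost 0
[col 7] AFOQV: children AOQV:{C}, F:{C} ∩→ {C}; cost 0
[col 7] AFNOQV: children AFOQV:{C}, N:{A} ∪→ {A,C}; cost 1
[col 7] AFNOQRV: children AFNOQV:{A,C}, R:{G} ∪→ {A,C,G}; cost 1
per-site changes: [2, 2, 4, 3, 3, 5, 3, 4]; total = 26

3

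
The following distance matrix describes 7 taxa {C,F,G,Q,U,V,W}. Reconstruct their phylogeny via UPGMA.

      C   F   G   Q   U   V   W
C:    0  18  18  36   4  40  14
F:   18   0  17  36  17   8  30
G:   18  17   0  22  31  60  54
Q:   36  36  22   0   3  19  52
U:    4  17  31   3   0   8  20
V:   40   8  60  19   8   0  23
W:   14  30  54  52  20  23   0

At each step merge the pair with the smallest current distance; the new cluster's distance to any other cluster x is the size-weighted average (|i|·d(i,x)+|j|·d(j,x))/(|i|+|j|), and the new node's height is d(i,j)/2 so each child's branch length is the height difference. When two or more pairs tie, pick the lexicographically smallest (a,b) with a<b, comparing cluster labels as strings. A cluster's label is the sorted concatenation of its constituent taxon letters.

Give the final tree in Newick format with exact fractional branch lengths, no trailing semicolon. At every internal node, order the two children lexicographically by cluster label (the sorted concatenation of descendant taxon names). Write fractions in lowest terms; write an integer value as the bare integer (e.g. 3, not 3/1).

iteration 1: select Q,U (d=3); attach at lengths (3/2, 3/2); label the merged cluster QU
  updated: d(C,QU)=20, d(F,QU)=53/2, d(G,QU)=53/2, d(QU,V)=27/2, d(QU,W)=36
iteration 2: select F,V (d=8); attach at lengths (4, 4); label the merged cluster FV
  updated: d(C,FV)=29, d(FV,G)=77/2, d(FV,QU)=20, d(FV,W)=53/2
iteration 3: select C,W (d=14); attach at lengths (7, 7); label the merged cluster CW
  updated: d(CW,FV)=111/4, d(CW,G)=36, d(CW,QU)=28
iteration 4: select FV,QU (d=20); attach at lengths (6, 17/2); label the merged cluster FQUV
  updated: d(CW,FQUV)=223/8, d(FQUV,G)=65/2
iteration 5: select CW,FQUV (d=223/8); attach at lengths (111/16, 63/16); label the merged cluster CFQUVW
  updated: d(CFQUVW,G)=101/3
iteration 6: select CFQUVW,G (d=101/3); attach at lengths (139/48, 101/6); label the merged cluster CFGQUVW
final tree: (((C:7,W:7):111/16,((F:4,V:4):6,(Q:3/2,U:3/2):17/2):63/16):139/48,G:101/6)
total length: 3365/48

(((C:7,W:7):111/16,((F:4,V:4):6,(Q:3/2,U:3/2):17/2):63/16):139/48,G:101/6)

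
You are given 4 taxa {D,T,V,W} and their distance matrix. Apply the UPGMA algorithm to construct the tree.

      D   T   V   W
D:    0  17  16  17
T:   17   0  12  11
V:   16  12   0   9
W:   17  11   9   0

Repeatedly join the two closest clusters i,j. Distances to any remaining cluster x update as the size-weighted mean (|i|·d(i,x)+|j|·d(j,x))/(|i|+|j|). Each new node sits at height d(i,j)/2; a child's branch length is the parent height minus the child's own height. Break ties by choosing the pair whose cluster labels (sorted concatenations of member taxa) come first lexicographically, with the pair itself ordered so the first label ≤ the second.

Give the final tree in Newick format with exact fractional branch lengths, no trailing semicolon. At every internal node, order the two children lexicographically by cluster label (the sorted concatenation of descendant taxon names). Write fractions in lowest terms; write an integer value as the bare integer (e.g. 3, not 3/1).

iteration 1: select V,W (d=9); attach at lengths (9/2, 9/2); label the merged cluster VW
  updated: d(D,VW)=33/2, d(T,VW)=23/2
iteration 2: select T,VW (d=23/2); attach at lengths (23/4, 5/4); label the merged cluster TVW
  updated: d(D,TVW)=50/3
iteration 3: select D,TVW (d=50/3); attach at lengths (25/3, 31/12); label the merged cluster DTVW
final tree: (D:25/3,(T:23/4,(V:9/2,W:9/2):5/4):31/12)
total length: 323/12

(D:25/3,(T:23/4,(V:9/2,W:9/2):5/4):31/12)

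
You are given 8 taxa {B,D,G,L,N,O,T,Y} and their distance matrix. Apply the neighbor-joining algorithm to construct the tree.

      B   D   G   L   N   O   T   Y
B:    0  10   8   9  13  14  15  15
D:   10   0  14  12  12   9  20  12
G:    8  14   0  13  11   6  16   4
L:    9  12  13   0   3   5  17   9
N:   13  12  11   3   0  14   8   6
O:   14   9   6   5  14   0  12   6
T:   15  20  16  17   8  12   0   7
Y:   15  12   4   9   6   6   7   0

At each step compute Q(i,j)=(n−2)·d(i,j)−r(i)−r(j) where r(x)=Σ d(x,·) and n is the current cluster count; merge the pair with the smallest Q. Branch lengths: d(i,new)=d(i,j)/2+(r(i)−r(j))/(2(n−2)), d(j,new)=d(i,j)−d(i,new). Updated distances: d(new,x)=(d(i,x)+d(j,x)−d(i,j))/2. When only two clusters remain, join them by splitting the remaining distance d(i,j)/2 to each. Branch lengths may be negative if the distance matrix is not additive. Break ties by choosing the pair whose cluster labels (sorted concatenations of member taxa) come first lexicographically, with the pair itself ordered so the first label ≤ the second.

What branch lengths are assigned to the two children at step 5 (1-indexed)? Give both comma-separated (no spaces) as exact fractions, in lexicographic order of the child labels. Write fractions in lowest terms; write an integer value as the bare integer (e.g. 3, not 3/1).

11/8,17/8

step 1: merge (L,N) at d=3, Q=-117; branch lengths L→19/12, N→17/12; new cluster LN
  updated: d(B,LN)=19/2, d(D,LN)=21/2, d(G,LN)=21/2, d(LN,O)=8, d(LN,T)=11, d(LN,Y)=6
step 2: merge (B,D) at d=10, Q=-97; branch lengths B→23/5, D→27/5; new cluster BD
  updated: d(BD,G)=6, d(BD,LN)=5, d(BD,O)=13/2, d(BD,T)=25/2, d(BD,Y)=17/2
step 3: merge (T,Y) at d=7, Q=-62; branch lengths T→55/8, Y→1/8; new cluster TY
  updated: d(BD,TY)=7, d(G,TY)=13/2, d(LN,TY)=5, d(O,TY)=11/2
step 4: merge (BD,LN) at d=5, Q=-38; branch lengths BD→11/6, LN→19/6; new cluster BDLN
  updated: d(BDLN,G)=23/4, d(BDLN,O)=19/4, d(BDLN,TY)=7/2
step 5: merge (BDLN,TY) at d=7/2, Q=-45/2; branch lengths BDLN→11/8, TY→17/8; new cluster BDLNTY
  updated: d(BDLNTY,G)=35/8, d(BDLNTY,O)=27/8
step 6: merge (BDLNTY,G) at d=35/8, Q=-55/4; branch lengths BDLNTY→7/8, G→7/2; new cluster BDGLNTY
  updated: d(BDGLNTY,O)=5/2
step 7: merge (BDGLNTY,O) at d=5/2; branch lengths BDGLNTY→5/4, O→5/4; new cluster BDGLNOTY
final tree: (((((B:23/5,D:27/5):11/6,(L:19/12,N:17/12):19/6):11/8,(T:55/8,Y:1/8):17/8):7/8,G:7/2):5/4,O:5/4)
total length: 283/8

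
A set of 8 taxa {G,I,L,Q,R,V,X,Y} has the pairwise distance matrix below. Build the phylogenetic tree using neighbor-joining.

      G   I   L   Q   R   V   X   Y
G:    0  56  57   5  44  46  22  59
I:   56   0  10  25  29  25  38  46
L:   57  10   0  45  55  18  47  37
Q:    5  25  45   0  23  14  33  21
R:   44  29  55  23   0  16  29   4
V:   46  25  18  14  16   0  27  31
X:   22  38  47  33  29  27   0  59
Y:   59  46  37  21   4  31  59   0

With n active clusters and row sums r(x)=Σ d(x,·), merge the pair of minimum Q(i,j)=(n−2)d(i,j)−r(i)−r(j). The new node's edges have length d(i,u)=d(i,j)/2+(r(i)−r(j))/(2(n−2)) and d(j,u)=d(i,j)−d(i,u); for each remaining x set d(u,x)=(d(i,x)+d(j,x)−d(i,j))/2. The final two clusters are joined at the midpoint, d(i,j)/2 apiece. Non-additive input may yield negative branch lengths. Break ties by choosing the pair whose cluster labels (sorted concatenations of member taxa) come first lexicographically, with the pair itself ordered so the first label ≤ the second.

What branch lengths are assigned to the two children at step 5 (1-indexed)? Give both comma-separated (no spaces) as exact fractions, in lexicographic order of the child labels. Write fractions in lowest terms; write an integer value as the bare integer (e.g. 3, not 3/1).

iteration 1: select I,L (d=10, Q=-438); attach at lengths (5/3, 25/3); label the merged cluster IL
  updated: d(G,IL)=103/2, d(IL,Q)=30, d(IL,R)=37, d(IL,V)=33/2, d(IL,X)=75/2, d(IL,Y)=73/2
iteration 2: select R,Y (d=4, Q=-687/2); attach at lengths (-15/4, 31/4); label the merged cluster RY
  updated: d(G,RY)=99/2, d(IL,RY)=139/4, d(Q,RY)=20, d(RY,V)=43/2, d(RY,X)=42
iteration 3: select G,Q (d=5, Q=-256); attach at lengths (23/2, -13/2); label the merged cluster GQ
  updated: d(GQ,IL)=153/4, d(GQ,RY)=129/4, d(GQ,V)=55/2, d(GQ,X)=25
iteration 4: select GQ,X (d=25, Q=-359/2); attach at lengths (133/12, 167/12); label the merged cluster GQX
  updated: d(GQX,IL)=203/8, d(GQX,RY)=197/8, d(GQX,V)=59/4
iteration 5: select GQX,RY (d=197/8, Q=-771/8); attach at lengths (265/32, 523/32); label the merged cluster GQRXY
  updated: d(GQRXY,IL)=71/4, d(GQRXY,V)=93/16
iteration 6: select GQRXY,IL (d=71/4, Q=-641/16); attach at lengths (113/32, 455/32); label the merged cluster GILQRXY
  updated: d(GILQRXY,V)=73/32
iteration 7: select GILQRXY,V (d=73/32); attach at lengths (73/64, 73/64); label the merged cluster GILQRVXY
final tree: (((((G:23/2,Q:-13/2):133/12,X:167/12):265/32,(R:-15/4,Y:31/4):523/32):113/32,(I:5/3,L:25/3):455/32):73/64,V:73/64)
total length: 2837/32

265/32,523/32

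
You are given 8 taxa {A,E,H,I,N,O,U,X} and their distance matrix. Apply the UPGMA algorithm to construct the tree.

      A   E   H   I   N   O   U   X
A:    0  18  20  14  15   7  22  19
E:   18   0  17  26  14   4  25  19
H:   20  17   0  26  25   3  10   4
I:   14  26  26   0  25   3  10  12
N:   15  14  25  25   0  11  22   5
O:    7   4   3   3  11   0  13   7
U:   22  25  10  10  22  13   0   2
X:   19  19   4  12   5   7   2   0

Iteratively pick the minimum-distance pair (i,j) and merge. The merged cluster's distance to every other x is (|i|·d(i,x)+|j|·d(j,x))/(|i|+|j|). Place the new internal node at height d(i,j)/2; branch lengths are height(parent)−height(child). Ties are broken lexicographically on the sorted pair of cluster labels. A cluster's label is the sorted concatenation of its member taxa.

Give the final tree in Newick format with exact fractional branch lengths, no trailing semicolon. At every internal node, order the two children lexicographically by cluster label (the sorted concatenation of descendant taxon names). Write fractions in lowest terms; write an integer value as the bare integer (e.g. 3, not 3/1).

iteration 1: select U,X (d=2); attach at lengths (1, 1); label the merged cluster UX
  updated: d(A,UX)=41/2, d(E,UX)=22, d(H,UX)=7, d(I,UX)=11, d(N,UX)=27/2, d(O,UX)=10
iteration 2: select H,O (d=3); attach at lengths (3/2, 3/2); label the merged cluster HO
  updated: d(A,HO)=27/2, d(E,HO)=21/2, d(HO,I)=29/2, d(HO,N)=18, d(HO,UX)=17/2
iteration 3: select HO,UX (d=17/2); attach at lengths (11/4, 13/4); label the merged cluster HOUX
  updated: d(A,HOUX)=17, d(E,HOUX)=65/4, d(HOUX,I)=51/4, d(HOUX,N)=63/4
iteration 4: select HOUX,I (d=51/4); attach at lengths (17/8, 51/8); label the merged cluster HIOUX
  updated: d(A,HIOUX)=82/5, d(E,HIOUX)=91/5, d(HIOUX,N)=88/5
iteration 5: select E,N (d=14); attach at lengths (7, 7); label the merged cluster EN
  updated: d(A,EN)=33/2, d(EN,HIOUX)=179/10
iteration 6: select A,HIOUX (d=82/5); attach at lengths (41/5, 73/40); label the merged cluster AHIOUX
  updated: d(AHIOUX,EN)=53/3
iteration 7: select AHIOUX,EN (d=53/3); attach at lengths (19/30, 11/6); label the merged cluster AEHINOUX
final tree: ((A:41/5,(((H:3/2,O:3/2):11/4,(U:1,X:1):13/4):17/8,I:51/8):73/40):19/30,(E:7,N:7):11/6)
total length: 5519/120

((A:41/5,(((H:3/2,O:3/2):11/4,(U:1,X:1):13/4):17/8,I:51/8):73/40):19/30,(E:7,N:7):11/6)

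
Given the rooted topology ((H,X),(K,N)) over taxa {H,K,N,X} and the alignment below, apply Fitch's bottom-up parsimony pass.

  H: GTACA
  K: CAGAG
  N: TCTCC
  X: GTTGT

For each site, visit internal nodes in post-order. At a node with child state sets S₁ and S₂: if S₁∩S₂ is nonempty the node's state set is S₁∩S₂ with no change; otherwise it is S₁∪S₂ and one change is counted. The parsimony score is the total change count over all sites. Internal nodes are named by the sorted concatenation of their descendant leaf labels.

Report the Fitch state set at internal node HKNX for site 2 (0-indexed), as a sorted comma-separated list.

T

[col 0] HX: children H:{G}, X:{G} ∩→ {G}; cost 0
[col 0] KN: children K:{C}, N:{T} ∪→ {C,T}; cost 1
[col 0] HKNX: children HX:{G}, KN:{C,T} ∪→ {C,G,T}; cost 1
[col 1] HX: children H:{T}, X:{T} ∩→ {T}; cost 0
[col 1] KN: children K:{A}, N:{C} ∪→ {A,C}; cost 1
[col 1] HKNX: children HX:{T}, KN:{A,C} ∪→ {A,C,T}; cost 1
[col 2] HX: children H:{A}, X:{T} ∪→ {A,T}; cost 1
[col 2] KN: children K:{G}, N:{T} ∪→ {G,T}; cost 1
[col 2] HKNX: children HX:{A,T}, KN:{G,T} ∩→ {T}; cost 0
[col 3] HX: children H:{C}, X:{G} ∪→ {C,G}; cost 1
[col 3] KN: children K:{A}, N:{C} ∪→ {A,C}; cost 1
[col 3] HKNX: children HX:{C,G}, KN:{A,C} ∩→ {C}; cost 0
[col 4] HX: children H:{A}, X:{T} ∪→ {A,T}; cost 1
[col 4] KN: children K:{G}, N:{C} ∪→ {C,G}; cost 1
[col 4] HKNX: children HX:{A,T}, KN:{C,G} ∪→ {A,C,G,T}; cost 1
per-site changes: [2, 2, 2, 2, 3]; total = 11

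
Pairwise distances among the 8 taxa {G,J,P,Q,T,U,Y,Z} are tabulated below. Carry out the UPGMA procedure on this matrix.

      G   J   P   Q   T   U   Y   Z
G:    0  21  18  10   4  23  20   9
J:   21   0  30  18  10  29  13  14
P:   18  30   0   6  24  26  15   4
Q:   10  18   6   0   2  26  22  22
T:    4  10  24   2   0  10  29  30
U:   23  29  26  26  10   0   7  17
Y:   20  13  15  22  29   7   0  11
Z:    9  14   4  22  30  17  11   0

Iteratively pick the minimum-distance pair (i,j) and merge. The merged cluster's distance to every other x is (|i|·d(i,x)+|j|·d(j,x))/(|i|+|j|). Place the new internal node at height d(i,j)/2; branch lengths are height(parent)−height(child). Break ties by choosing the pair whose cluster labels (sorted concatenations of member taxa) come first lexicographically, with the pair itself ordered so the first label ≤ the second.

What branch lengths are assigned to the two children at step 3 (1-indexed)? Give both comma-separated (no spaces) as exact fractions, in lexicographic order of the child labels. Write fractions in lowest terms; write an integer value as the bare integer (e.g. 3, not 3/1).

7/2,5/2

iteration 1: select Q,T (d=2); attach at lengths (1, 1); label the merged cluster QT
  updated: d(G,QT)=7, d(J,QT)=14, d(P,QT)=15, d(QT,U)=18, d(QT,Y)=51/2, d(QT,Z)=26
iteration 2: select P,Z (d=4); attach at lengths (2, 2); label the merged cluster PZ
  updated: d(G,PZ)=27/2, d(J,PZ)=22, d(PZ,QT)=41/2, d(PZ,U)=43/2, d(PZ,Y)=13
iteration 3: select G,QT (d=7); attach at lengths (7/2, 5/2); label the merged cluster GQT
  updated: d(GQT,J)=49/3, d(GQT,PZ)=109/6, d(GQT,U)=59/3, d(GQT,Y)=71/3
iteration 4: select U,Y (d=7); attach at lengths (7/2, 7/2); label the merged cluster UY
  updated: d(GQT,UY)=65/3, d(J,UY)=21, d(PZ,UY)=69/4
iteration 5: select GQT,J (d=49/3); attach at lengths (14/3, 49/6); label the merged cluster GJQT
  updated: d(GJQT,PZ)=153/8, d(GJQT,UY)=43/2
iteration 6: select PZ,UY (d=69/4); attach at lengths (53/8, 41/8); label the merged cluster PUYZ
  updated: d(GJQT,PUYZ)=325/16
iteration 7: select GJQT,PUYZ (d=325/16); attach at lengths (191/96, 49/32); label the merged cluster GJPQTUYZ
final tree: (((G:7/2,(Q:1,T:1):5/2):14/3,J:49/6):191/96,((P:2,Z:2):53/8,(U:7/2,Y:7/2):41/8):49/32)
total length: 2261/48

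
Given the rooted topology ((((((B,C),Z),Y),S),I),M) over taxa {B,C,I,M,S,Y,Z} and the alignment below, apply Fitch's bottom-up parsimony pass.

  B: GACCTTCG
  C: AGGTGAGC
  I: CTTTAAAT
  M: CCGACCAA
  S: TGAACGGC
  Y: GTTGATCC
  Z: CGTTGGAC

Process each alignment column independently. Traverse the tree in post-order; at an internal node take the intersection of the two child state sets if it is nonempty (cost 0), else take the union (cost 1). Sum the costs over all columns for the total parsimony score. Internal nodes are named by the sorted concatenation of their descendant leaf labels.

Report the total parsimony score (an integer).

[col 0] BC: children B:{G}, C:{A} ∪→ {A,G}; cost 1
[col 0] BCZ: children BC:{A,G}, Z:{C} ∪→ {A,C,G}; cost 1
[col 0] BCYZ: children BCZ:{A,C,G}, Y:{G} ∩→ {G}; cost 0
[col 0] BCSYZ: children BCYZ:{G}, S:{T} ∪→ {G,T}; cost 1
[col 0] BCISYZ: children BCSYZ:{G,T}, I:{C} ∪→ {C,G,T}; cost 1
[col 0] BCIMSYZ: children BCISYZ:{C,G,T}, M:{C} ∩→ {C}; cost 0
[col 1] BC: children B:{A}, C:{G} ∪→ {A,G}; cost 1
[col 1] BCZ: children BC:{A,G}, Z:{G} ∩→ {G}; cost 0
[col 1] BCYZ: children BCZ:{G}, Y:{T} ∪→ {G,T}; cost 1
[col 1] BCSYZ: children BCYZ:{G,T}, S:{G} ∩→ {G}; cost 0
[col 1] BCISYZ: children BCSYZ:{G}, I:{T} ∪→ {G,T}; cost 1
[col 1] BCIMSYZ: children BCISYZ:{G,T}, M:{C} ∪→ {C,G,T}; cost 1
[col 2] BC: children B:{C}, C:{G} ∪→ {C,G}; cost 1
[col 2] BCZ: children BC:{C,G}, Z:{T} ∪→ {C,G,T}; cost 1
[col 2] BCYZ: children BCZ:{C,G,T}, Y:{T} ∩→ {T}; cost 0
[col 2] BCSYZ: children BCYZ:{T}, S:{A} ∪→ {A,T}; cost 1
[col 2] BCISYZ: children BCSYZ:{A,T}, I:{T} ∩→ {T}; cost 0
[col 2] BCIMSYZ: children BCISYZ:{T}, M:{G} ∪→ {G,T}; cost 1
[col 3] BC: children B:{C}, C:{T} ∪→ {C,T}; cost 1
[col 3] BCZ: children BC:{C,T}, Z:{T} ∩→ {T}; cost 0
[col 3] BCYZ: children BCZ:{T}, Y:{G} ∪→ {G,T}; cost 1
[col 3] BCSYZ: children BCYZ:{G,T}, S:{A} ∪→ {A,G,T}; cost 1
[col 3] BCISYZ: children BCSYZ:{A,G,T}, I:{T} ∩→ {T}; cost 0
[col 3] BCIMSYZ: children BCISYZ:{T}, M:{A} ∪→ {A,T}; cost 1
[col 4] BC: children B:{T}, C:{G} ∪→ {G,T}; cost 1
[col 4] BCZ: children BC:{G,T}, Z:{G} ∩→ {G}; cost 0
[col 4] BCYZ: children BCZ:{G}, Y:{A} ∪→ {A,G}; cost 1
[col 4] BCSYZ: children BCYZ:{A,G}, S:{C} ∪→ {A,C,G}; cost 1
[col 4] BCISYZ: children BCSYZ:{A,C,G}, I:{A} ∩→ {A}; cost 0
[col 4] BCIMSYZ: children BCISYZ:{A}, M:{C} ∪→ {A,C}; cost 1
[col 5] BC: children B:{T}, C:{A} ∪→ {A,T}; cost 1
[col 5] BCZ: children BC:{A,T}, Z:{G} ∪→ {A,G,T}; cost 1
[col 5] BCYZ: children BCZ:{A,G,T}, Y:{T} ∩→ {T}; cost 0
[col 5] BCSYZ: children BCYZ:{T}, S:{G} ∪→ {G,T}; cost 1
[col 5] BCISYZ: children BCSYZ:{G,T}, I:{A} ∪→ {A,G,T}; cost 1
[col 5] BCIMSYZ: children BCISYZ:{A,G,T}, M:{C} ∪→ {A,C,G,T}; cost 1
[col 6] BC: children B:{C}, C:{G} ∪→ {C,G}; cost 1
[col 6] BCZ: children BC:{C,G}, Z:{A} ∪→ {A,C,G}; cost 1
[col 6] BCYZ: children BCZ:{A,C,G}, Y:{C} ∩→ {C}; cost 0
[col 6] BCSYZ: children BCYZ:{C}, S:{G} ∪→ {C,G}; cost 1
[col 6] BCISYZ: children BCSYZ:{C,G}, I:{A} ∪→ {A,C,G}; cost 1
[col 6] BCIMSYZ: children BCISYZ:{A,C,G}, M:{A} ∩→ {A}; cost 0
[col 7] BC: children B:{G}, C:{C} ∪→ {C,G}; cost 1
[col 7] BCZ: children BC:{C,G}, Z:{C} ∩→ {C}; cost 0
[col 7] BCYZ: children BCZ:{C}, Y:{C} ∩→ {C}; cost 0
[col 7] BCSYZ: children BCYZ:{C}, S:{C} ∩→ {C}; cost 0
[col 7] BCISYZ: children BCSYZ:{C}, I:{T} ∪→ {C,T}; cost 1
[col 7] BCIMSYZ: children BCISYZ:{C,T}, M:{A} ∪→ {A,C,T}; cost 1
per-site changes: [4, 4, 4, 4, 4, 5, 4, 3]; total = 32

32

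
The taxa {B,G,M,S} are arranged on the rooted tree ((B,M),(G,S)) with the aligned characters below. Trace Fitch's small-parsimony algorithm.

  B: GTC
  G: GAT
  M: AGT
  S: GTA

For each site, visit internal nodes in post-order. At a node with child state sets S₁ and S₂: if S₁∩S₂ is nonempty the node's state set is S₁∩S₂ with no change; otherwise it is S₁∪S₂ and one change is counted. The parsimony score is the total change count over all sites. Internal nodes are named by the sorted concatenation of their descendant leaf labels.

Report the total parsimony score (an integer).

site 0, node BM: B={G} ∪ M={A} → {A,G} (+1)
site 0, node GS: G={G} ∩ S={G} → {G} (+0)
site 0, node BGMS: BM={A,G} ∩ GS={G} → {G} (+0)
site 1, node BM: B={T} ∪ M={G} → {G,T} (+1)
site 1, node GS: G={A} ∪ S={T} → {A,T} (+1)
site 1, node BGMS: BM={G,T} ∩ GS={A,T} → {T} (+0)
site 2, node BM: B={C} ∪ M={T} → {C,T} (+1)
site 2, node GS: G={T} ∪ S={A} → {A,T} (+1)
site 2, node BGMS: BM={C,T} ∩ GS={A,T} → {T} (+0)
per-site changes: [1, 2, 2]; total = 5

5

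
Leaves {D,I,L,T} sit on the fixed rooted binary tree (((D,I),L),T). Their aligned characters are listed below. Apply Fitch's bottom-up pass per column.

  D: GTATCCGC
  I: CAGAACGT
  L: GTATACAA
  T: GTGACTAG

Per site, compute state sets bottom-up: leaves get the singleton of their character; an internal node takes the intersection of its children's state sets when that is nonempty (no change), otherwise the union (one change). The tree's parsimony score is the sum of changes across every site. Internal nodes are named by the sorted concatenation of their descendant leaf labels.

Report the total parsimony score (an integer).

13

DI@0: {G} ∪ {C} = {C,G} (union, +1)
DIL@0: {C,G} ∩ {G} = {G} (intersection, +0)
DILT@0: {G} ∩ {G} = {G} (intersection, +0)
DI@1: {T} ∪ {A} = {A,T} (union, +1)
DIL@1: {A,T} ∩ {T} = {T} (intersection, +0)
DILT@1: {T} ∩ {T} = {T} (intersection, +0)
DI@2: {A} ∪ {G} = {A,G} (union, +1)
DIL@2: {A,G} ∩ {A} = {A} (intersection, +0)
DILT@2: {A} ∪ {G} = {A,G} (union, +1)
DI@3: {T} ∪ {A} = {A,T} (union, +1)
DIL@3: {A,T} ∩ {T} = {T} (intersection, +0)
DILT@3: {T} ∪ {A} = {A,T} (union, +1)
DI@4: {C} ∪ {A} = {A,C} (union, +1)
DIL@4: {A,C} ∩ {A} = {A} (intersection, +0)
DILT@4: {A} ∪ {C} = {A,C} (union, +1)
DI@5: {C} ∩ {C} = {C} (intersection, +0)
DIL@5: {C} ∩ {C} = {C} (intersection, +0)
DILT@5: {C} ∪ {T} = {C,T} (union, +1)
DI@6: {G} ∩ {G} = {G} (intersection, +0)
DIL@6: {G} ∪ {A} = {A,G} (union, +1)
DILT@6: {A,G} ∩ {A} = {A} (intersection, +0)
DI@7: {C} ∪ {T} = {C,T} (union, +1)
DIL@7: {C,T} ∪ {A} = {A,C,T} (union, +1)
DILT@7: {A,C,T} ∪ {G} = {A,C,G,T} (union, +1)
per-site changes: [1, 1, 2, 2, 2, 1, 1, 3]; total = 13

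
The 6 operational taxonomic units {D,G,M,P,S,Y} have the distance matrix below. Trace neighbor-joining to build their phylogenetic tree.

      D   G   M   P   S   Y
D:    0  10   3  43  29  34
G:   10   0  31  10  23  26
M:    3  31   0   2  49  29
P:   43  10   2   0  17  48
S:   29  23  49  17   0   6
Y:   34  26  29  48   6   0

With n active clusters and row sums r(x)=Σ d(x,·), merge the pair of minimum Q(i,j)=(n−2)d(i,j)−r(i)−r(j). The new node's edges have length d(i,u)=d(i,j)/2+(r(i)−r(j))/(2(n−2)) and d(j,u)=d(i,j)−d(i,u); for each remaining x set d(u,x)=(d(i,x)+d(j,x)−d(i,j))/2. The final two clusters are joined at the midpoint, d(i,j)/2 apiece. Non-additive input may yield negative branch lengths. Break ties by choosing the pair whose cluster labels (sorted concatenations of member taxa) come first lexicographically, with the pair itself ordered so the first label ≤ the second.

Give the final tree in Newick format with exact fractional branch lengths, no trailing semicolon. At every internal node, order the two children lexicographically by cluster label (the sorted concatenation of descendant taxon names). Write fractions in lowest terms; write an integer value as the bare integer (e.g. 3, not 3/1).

step 1: merge (S,Y) at d=6, Q=-243; branch lengths S→5/8, Y→43/8; new cluster SY
  updated: d(D,SY)=57/2, d(G,SY)=43/2, d(M,SY)=36, d(P,SY)=59/2
step 2: merge (M,P) at d=2, Q=-301/2; branch lengths M→-13/12, P→37/12; new cluster MP
  updated: d(D,MP)=22, d(G,MP)=39/2, d(MP,SY)=127/4
step 3: merge (D,G) at d=10, Q=-183/2; branch lengths D→59/8, G→21/8; new cluster DG
  updated: d(DG,MP)=63/4, d(DG,SY)=20
step 4: merge (DG,MP) at d=63/4, Q=-135/2; branch lengths DG→2, MP→55/4; new cluster DGMP
  updated: d(DGMP,SY)=18
step 5: merge (DGMP,SY) at d=18; branch lengths DGMP→9, SY→9; new cluster DGMPSY
final tree: (((D:59/8,G:21/8):2,(M:-13/12,P:37/12):55/4):9,(S:5/8,Y:43/8):9)
total length: 207/4

(((D:59/8,G:21/8):2,(M:-13/12,P:37/12):55/4):9,(S:5/8,Y:43/8):9)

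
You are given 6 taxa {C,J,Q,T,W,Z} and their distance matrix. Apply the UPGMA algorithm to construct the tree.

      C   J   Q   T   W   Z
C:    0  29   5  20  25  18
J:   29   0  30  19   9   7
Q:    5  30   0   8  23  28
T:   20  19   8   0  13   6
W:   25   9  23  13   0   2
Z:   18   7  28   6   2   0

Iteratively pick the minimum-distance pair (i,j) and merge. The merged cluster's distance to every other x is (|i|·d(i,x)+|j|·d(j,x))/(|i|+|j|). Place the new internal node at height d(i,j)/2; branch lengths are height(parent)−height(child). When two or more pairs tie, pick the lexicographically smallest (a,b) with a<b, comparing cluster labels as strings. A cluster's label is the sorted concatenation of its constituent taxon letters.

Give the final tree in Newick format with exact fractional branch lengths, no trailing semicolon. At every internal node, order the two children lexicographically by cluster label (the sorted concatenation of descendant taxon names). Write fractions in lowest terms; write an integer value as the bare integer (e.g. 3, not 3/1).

((C:5/2,Q:5/2):141/16,((J:4,(W:1,Z:1):3):7/3,T:19/3):239/48)

iteration 1: select W,Z (d=2); attach at lengths (1, 1); label the merged cluster WZ
  updated: d(C,WZ)=43/2, d(J,WZ)=8, d(Q,WZ)=51/2, d(T,WZ)=19/2
iteration 2: select C,Q (d=5); attach at lengths (5/2, 5/2); label the merged cluster CQ
  updated: d(CQ,J)=59/2, d(CQ,T)=14, d(CQ,WZ)=47/2
iteration 3: select J,WZ (d=8); attach at lengths (4, 3); label the merged cluster JWZ
  updated: d(CQ,JWZ)=51/2, d(JWZ,T)=38/3
iteration 4: select JWZ,T (d=38/3); attach at lengths (7/3, 19/3); label the merged cluster JTWZ
  updated: d(CQ,JTWZ)=181/8
iteration 5: select CQ,JTWZ (d=181/8); attach at lengths (141/16, 239/48); label the merged cluster CJQTWZ
final tree: ((C:5/2,Q:5/2):141/16,((J:4,(W:1,Z:1):3):7/3,T:19/3):239/48)
total length: 875/24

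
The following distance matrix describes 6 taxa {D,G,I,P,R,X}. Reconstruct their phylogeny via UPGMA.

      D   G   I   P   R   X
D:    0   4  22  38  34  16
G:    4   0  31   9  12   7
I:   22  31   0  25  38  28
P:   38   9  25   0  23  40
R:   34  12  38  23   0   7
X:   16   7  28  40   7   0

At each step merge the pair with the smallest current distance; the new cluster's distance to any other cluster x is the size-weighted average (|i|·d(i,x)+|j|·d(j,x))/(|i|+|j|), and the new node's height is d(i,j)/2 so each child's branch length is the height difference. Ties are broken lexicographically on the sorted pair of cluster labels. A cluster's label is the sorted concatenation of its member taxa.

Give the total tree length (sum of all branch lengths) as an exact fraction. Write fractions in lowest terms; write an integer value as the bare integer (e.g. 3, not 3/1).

step 1: merge (D,G) at d=4; branch lengths D→2, G→2; new cluster DG
  updated: d(DG,I)=53/2, d(DG,P)=47/2, d(DG,R)=23, d(DG,X)=23/2
step 2: merge (R,X) at d=7; branch lengths R→7/2, X→7/2; new cluster RX
  updated: d(DG,RX)=69/4, d(I,RX)=33, d(P,RX)=63/2
step 3: merge (DG,RX) at d=69/4; branch lengths DG→53/8, RX→41/8; new cluster DGRX
  updated: d(DGRX,I)=119/4, d(DGRX,P)=55/2
step 4: merge (I,P) at d=25; branch lengths I→25/2, P→25/2; new cluster IP
  updated: d(DGRX,IP)=229/8
step 5: merge (DGRX,IP) at d=229/8; branch lengths DGRX→91/16, IP→29/16; new cluster DGIPRX
final tree: (((D:2,G:2):53/8,(R:7/2,X:7/2):41/8):91/16,(I:25/2,P:25/2):29/16)
total length: 221/4

221/4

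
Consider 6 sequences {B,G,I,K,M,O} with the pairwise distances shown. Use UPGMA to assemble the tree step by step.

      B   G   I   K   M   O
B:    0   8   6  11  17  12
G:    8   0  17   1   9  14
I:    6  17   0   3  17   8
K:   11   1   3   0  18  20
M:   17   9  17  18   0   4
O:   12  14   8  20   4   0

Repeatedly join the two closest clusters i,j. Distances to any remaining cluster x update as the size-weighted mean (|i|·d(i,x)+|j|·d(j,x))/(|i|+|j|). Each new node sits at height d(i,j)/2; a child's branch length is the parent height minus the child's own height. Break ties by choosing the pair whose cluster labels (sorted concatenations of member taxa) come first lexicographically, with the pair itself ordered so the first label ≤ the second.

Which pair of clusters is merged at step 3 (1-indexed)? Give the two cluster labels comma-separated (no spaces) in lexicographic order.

step 1: merge (G,K) at d=1; branch lengths G→1/2, K→1/2; new cluster GK
  updated: d(B,GK)=19/2, d(GK,I)=10, d(GK,M)=27/2, d(GK,O)=17
step 2: merge (M,O) at d=4; branch lengths M→2, O→2; new cluster MO
  updated: d(B,MO)=29/2, d(GK,MO)=61/4, d(I,MO)=25/2
step 3: merge (B,I) at d=6; branch lengths B→3, I→3; new cluster BI
  updated: d(BI,GK)=39/4, d(BI,MO)=27/2
step 4: merge (BI,GK) at d=39/4; branch lengths BI→15/8, GK→35/8; new cluster BGIK
  updated: d(BGIK,MO)=115/8
step 5: merge (BGIK,MO) at d=115/8; branch lengths BGIK→37/16, MO→83/16; new cluster BGIKMO
final tree: (((B:3,I:3):15/8,(G:1/2,K:1/2):35/8):37/16,(M:2,O:2):83/16)
total length: 99/4

B,I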